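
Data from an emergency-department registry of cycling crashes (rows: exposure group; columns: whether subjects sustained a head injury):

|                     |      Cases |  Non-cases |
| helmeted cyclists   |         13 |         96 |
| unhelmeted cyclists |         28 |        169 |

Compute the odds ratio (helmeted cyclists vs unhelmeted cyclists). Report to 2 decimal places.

OR = (13 × 169) / (96 × 28) = 2197/2688 ≈ 0.82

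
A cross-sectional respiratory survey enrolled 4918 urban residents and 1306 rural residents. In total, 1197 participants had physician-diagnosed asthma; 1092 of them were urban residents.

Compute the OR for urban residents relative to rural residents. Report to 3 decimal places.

OR: 3.265

urban residents without the outcome: 4918 − 1092 = 3826
rural residents with the outcome: 1197 − 1092 = 105
rural residents without the outcome: 1306 − 105 = 1201
OR = (1092 × 1201) / (3826 × 105) = 1311492/401730 ≈ 3.265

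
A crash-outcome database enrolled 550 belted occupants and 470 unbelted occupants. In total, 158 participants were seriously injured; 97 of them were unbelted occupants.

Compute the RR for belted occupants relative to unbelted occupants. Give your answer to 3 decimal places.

RR = 0.537

belted occupants with the outcome: 158 − 97 = 61
belted occupants without the outcome: 550 − 61 = 489
unbelted occupants without the outcome: 470 − 97 = 373
risk, belted occupants = 61/550 = 0.1109
risk, unbelted occupants = 97/470 = 0.2064
RR = 0.1109 / 0.2064 = 0.537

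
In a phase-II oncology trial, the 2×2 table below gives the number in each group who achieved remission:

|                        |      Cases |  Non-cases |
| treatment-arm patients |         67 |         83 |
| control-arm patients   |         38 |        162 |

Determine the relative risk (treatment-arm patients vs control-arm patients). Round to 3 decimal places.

RR ≈ 2.351

risk, treatment-arm patients = 67/150 = 0.4467
risk, control-arm patients = 38/200 = 0.1900
RR = 0.4467 / 0.1900 = 2.351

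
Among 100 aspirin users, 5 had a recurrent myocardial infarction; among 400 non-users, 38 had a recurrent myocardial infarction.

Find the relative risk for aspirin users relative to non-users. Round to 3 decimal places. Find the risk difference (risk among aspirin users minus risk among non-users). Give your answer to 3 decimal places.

RR = 0.526; RD = -0.045

risk, aspirin users = 5/100 = 0.0500
risk, non-users = 38/400 = 0.0950
RR = 0.0500 / 0.0950 = 0.526
risk difference = 0.0500 − 0.0950 = -0.045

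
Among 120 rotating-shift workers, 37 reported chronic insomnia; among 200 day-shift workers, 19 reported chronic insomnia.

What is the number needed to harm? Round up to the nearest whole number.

risk, rotating-shift workers = 37/120 = 0.308333
risk, day-shift workers = 19/200 = 0.095000
absolute risk difference = 0.213333
1 / 0.213333 = 4.688 → round up → 5

NNH = 5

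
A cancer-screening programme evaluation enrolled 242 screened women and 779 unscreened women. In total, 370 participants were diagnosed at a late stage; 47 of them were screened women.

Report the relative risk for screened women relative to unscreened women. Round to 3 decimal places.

0.468

screened women without the outcome: 242 − 47 = 195
unscreened women with the outcome: 370 − 47 = 323
unscreened women without the outcome: 779 − 323 = 456
risk, screened women = 47/242 = 0.1942
risk, unscreened women = 323/779 = 0.4146
RR = 0.1942 / 0.4146 = 0.468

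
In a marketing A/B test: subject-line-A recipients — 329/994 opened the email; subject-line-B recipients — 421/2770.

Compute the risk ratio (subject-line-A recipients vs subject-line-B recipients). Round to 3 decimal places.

2.178

risk, subject-line-A recipients = 329/994 = 0.3310
risk, subject-line-B recipients = 421/2770 = 0.1520
RR = 0.3310 / 0.1520 = 2.178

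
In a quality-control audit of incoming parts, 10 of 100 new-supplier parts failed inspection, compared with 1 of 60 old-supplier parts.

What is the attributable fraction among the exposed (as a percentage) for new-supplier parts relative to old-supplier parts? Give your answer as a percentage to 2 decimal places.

risk, new-supplier parts = 10/100 = 0.10000
risk, old-supplier parts = 1/60 = 0.01667
AR% = (0.10000 − 0.01667) / 0.10000 = 0.8333 → 83.33%

83.33%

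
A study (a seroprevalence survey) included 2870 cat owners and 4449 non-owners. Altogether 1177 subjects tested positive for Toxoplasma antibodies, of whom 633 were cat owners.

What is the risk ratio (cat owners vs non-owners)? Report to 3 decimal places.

1.804

cat owners without the outcome: 2870 − 633 = 2237
non-owners with the outcome: 1177 − 633 = 544
non-owners without the outcome: 4449 − 544 = 3905
risk, cat owners = 633/2870 = 0.2206
risk, non-owners = 544/4449 = 0.1223
RR = 0.2206 / 0.1223 = 1.804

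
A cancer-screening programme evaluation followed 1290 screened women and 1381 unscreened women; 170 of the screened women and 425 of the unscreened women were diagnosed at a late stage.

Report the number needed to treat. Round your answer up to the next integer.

6

risk, screened women = 170/1290 = 0.131783
risk, unscreened women = 425/1381 = 0.307748
absolute risk difference = 0.175965
1 / 0.175965 = 5.683 → round up → 6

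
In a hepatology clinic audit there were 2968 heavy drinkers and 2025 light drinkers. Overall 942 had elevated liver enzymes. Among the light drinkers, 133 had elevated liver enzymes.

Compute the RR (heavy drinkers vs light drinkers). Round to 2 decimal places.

heavy drinkers with the outcome: 942 − 133 = 809
heavy drinkers without the outcome: 2968 − 809 = 2159
light drinkers without the outcome: 2025 − 133 = 1892
risk, heavy drinkers = 809/2968 = 0.2726
risk, light drinkers = 133/2025 = 0.0657
RR = 0.2726 / 0.0657 = 4.15

RR ≈ 4.15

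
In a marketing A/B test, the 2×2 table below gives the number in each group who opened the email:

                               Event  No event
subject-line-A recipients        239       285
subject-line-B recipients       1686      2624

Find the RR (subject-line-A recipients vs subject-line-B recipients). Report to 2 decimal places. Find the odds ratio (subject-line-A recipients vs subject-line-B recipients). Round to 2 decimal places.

RR = 1.17; OR = 1.31

risk, subject-line-A recipients = 239/524 = 0.4561
risk, subject-line-B recipients = 1686/4310 = 0.3912
RR = 0.4561 / 0.3912 = 1.17
OR = (239 × 2624) / (285 × 1686) = 627136/480510 ≈ 1.31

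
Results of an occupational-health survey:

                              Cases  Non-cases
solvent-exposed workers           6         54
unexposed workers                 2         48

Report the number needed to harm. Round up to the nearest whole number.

risk, solvent-exposed workers = 6/60 = 0.100000
risk, unexposed workers = 2/50 = 0.040000
absolute risk difference = 0.060000
1 / 0.060000 = 16.667 → round up → 17

NNH ≈ 17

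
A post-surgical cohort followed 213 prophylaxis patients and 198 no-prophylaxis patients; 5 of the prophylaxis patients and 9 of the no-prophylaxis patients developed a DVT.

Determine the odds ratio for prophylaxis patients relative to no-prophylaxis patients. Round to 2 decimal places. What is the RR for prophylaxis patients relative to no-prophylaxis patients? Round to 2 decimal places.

OR = 0.50; RR = 0.52

odds, prophylaxis patients = 5/208 = 0.02404
odds, no-prophylaxis patients = 9/189 = 0.04762
OR = 0.02404 / 0.04762 = 0.50
risk, prophylaxis patients = 5/213 = 0.02347
risk, no-prophylaxis patients = 9/198 = 0.04545
RR = 0.02347 / 0.04545 = 0.52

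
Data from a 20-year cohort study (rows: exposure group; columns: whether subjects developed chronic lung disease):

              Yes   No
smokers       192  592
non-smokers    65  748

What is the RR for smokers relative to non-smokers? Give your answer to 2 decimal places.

RR = 3.06

risk, smokers = 192/784 = 0.2449
risk, non-smokers = 65/813 = 0.0800
RR = 0.2449 / 0.0800 = 3.06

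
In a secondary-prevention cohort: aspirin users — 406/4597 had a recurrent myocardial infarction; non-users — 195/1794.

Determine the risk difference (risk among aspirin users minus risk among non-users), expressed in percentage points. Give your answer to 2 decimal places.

RD ≈ -2.04

risk, aspirin users = 406/4597 = 0.0883
risk, non-users = 195/1794 = 0.1087
risk difference = 0.0883 − 0.1087 = -0.0204 → -2.04 percentage points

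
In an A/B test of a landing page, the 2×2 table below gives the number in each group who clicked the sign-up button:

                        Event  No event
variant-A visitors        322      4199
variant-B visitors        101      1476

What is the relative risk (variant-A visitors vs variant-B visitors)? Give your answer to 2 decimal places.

risk, variant-A visitors = 322/4521 = 0.0712
risk, variant-B visitors = 101/1577 = 0.0640
RR = 0.0712 / 0.0640 = 1.11

RR: 1.11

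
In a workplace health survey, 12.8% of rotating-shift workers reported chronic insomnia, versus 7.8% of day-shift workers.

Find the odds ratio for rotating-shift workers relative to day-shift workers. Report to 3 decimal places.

OR = 1.735

odds, rotating-shift workers = 0.1280/0.8720 = 0.1468
odds, day-shift workers = 0.0780/0.9220 = 0.0846
OR = 0.1468 / 0.0846 = 1.735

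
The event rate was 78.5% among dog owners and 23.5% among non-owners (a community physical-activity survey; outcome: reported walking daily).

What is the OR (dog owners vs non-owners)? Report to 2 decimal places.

OR: 11.89

odds, dog owners = 0.7850/0.2150 = 3.6512
odds, non-owners = 0.2350/0.7650 = 0.3072
OR = 3.6512 / 0.3072 = 11.89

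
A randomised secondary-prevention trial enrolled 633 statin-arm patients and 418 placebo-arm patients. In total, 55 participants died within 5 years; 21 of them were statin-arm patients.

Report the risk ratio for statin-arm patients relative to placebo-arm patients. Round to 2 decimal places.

statin-arm patients without the outcome: 633 − 21 = 612
placebo-arm patients with the outcome: 55 − 21 = 34
placebo-arm patients without the outcome: 418 − 34 = 384
risk, statin-arm patients = 21/633 = 0.03318
risk, placebo-arm patients = 34/418 = 0.08134
RR = 0.03318 / 0.08134 = 0.41

RR ≈ 0.41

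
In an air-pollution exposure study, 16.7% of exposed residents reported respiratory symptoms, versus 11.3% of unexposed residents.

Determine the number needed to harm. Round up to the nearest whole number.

absolute risk difference = 0.054000
1 / 0.054000 = 18.519 → round up → 19

NNH: 19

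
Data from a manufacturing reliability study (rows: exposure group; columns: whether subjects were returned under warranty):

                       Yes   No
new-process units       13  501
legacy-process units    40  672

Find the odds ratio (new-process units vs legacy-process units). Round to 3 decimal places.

odds, new-process units = 13/501 = 0.02595
odds, legacy-process units = 40/672 = 0.05952
OR = 0.02595 / 0.05952 = 0.436

0.436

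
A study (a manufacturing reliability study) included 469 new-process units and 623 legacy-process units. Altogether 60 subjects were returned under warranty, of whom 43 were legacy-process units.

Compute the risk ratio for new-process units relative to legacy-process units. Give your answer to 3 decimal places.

new-process units with the outcome: 60 − 43 = 17
new-process units without the outcome: 469 − 17 = 452
legacy-process units without the outcome: 623 − 43 = 580
risk, new-process units = 17/469 = 0.03625
risk, legacy-process units = 43/623 = 0.06902
RR = 0.03625 / 0.06902 = 0.525

RR: 0.525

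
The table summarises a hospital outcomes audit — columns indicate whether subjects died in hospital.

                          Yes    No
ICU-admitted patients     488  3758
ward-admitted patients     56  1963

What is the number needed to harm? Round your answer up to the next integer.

risk, ICU-admitted patients = 488/4246 = 0.114932
risk, ward-admitted patients = 56/2019 = 0.027737
absolute risk difference = 0.087195
1 / 0.087195 = 11.469 → round up → 12

12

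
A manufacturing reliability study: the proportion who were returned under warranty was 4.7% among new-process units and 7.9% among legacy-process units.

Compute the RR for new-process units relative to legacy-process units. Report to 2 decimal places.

RR = 0.04700 / 0.07900 = 0.59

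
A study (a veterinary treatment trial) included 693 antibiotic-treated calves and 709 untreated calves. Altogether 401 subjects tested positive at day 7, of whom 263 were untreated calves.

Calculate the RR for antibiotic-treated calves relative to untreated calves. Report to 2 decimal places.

RR ≈ 0.54

antibiotic-treated calves with the outcome: 401 − 263 = 138
antibiotic-treated calves without the outcome: 693 − 138 = 555
untreated calves without the outcome: 709 − 263 = 446
risk, antibiotic-treated calves = 138/693 = 0.1991
risk, untreated calves = 263/709 = 0.3709
RR = 0.1991 / 0.3709 = 0.54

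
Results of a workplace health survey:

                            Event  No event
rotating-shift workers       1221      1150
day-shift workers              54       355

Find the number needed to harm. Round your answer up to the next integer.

NNH: 3

risk, rotating-shift workers = 1221/2371 = 0.514973
risk, day-shift workers = 54/409 = 0.132029
absolute risk difference = 0.382943
1 / 0.382943 = 2.611 → round up → 3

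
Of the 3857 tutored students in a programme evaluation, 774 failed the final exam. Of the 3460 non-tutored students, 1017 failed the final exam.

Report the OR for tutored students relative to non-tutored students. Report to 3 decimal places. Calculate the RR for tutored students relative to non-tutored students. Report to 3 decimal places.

OR = (774 × 2443) / (3083 × 1017) = 1890882/3135411 ≈ 0.603
risk, tutored students = 774/3857 = 0.2007
risk, non-tutored students = 1017/3460 = 0.2939
RR = 0.2007 / 0.2939 = 0.683

OR = 0.603; RR = 0.683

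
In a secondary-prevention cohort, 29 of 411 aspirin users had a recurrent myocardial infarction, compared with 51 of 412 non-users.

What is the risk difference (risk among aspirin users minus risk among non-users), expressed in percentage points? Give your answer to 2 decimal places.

RD = -5.32

risk, aspirin users = 29/411 = 0.0706
risk, non-users = 51/412 = 0.1238
risk difference = 0.0706 − 0.1238 = -0.0532 → -5.32 percentage points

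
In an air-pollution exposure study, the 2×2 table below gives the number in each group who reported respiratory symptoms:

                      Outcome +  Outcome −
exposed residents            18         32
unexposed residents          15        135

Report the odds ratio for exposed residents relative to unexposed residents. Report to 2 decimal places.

OR = (18 × 135) / (32 × 15) = 2430/480 ≈ 5.06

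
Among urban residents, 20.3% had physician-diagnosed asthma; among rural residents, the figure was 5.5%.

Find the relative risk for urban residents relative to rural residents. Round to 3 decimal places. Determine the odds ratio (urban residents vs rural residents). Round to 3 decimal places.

RR = 3.691; OR = 4.376

RR = 0.2030 / 0.0550 = 3.691
odds, urban residents = 0.2030/0.7970 = 0.2547
odds, rural residents = 0.0550/0.9450 = 0.0582
OR = 0.2547 / 0.0582 = 4.376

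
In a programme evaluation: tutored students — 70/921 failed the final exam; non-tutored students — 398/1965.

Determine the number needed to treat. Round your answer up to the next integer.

risk, tutored students = 70/921 = 0.076004
risk, non-tutored students = 398/1965 = 0.202545
absolute risk difference = 0.126540
1 / 0.126540 = 7.903 → round up → 8

8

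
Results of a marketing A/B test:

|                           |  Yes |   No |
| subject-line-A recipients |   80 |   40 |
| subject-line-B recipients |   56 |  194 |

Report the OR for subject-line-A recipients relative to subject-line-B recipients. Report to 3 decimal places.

OR = (80 × 194) / (40 × 56) = 15520/2240 ≈ 6.929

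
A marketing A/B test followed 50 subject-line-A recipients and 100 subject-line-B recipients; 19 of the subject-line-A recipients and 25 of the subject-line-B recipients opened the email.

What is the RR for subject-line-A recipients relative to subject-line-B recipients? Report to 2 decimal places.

RR: 1.52

risk, subject-line-A recipients = 19/50 = 0.3800
risk, subject-line-B recipients = 25/100 = 0.2500
RR = 0.3800 / 0.2500 = 1.52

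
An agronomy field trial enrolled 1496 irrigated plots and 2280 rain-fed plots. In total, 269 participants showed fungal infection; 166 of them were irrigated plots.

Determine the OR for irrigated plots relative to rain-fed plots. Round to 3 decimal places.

2.638

irrigated plots without the outcome: 1496 − 166 = 1330
rain-fed plots with the outcome: 269 − 166 = 103
rain-fed plots without the outcome: 2280 − 103 = 2177
odds, irrigated plots = 166/1330 = 0.12481
odds, rain-fed plots = 103/2177 = 0.04731
OR = 0.12481 / 0.04731 = 2.638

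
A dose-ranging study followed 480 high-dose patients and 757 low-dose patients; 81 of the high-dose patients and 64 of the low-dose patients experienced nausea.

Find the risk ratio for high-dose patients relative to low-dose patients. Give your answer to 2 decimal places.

risk, high-dose patients = 81/480 = 0.1688
risk, low-dose patients = 64/757 = 0.0845
RR = 0.1688 / 0.0845 = 2.00

RR ≈ 2.00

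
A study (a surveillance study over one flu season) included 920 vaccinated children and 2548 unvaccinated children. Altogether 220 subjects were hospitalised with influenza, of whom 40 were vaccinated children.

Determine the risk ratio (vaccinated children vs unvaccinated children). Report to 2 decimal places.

0.62

vaccinated children without the outcome: 920 − 40 = 880
unvaccinated children with the outcome: 220 − 40 = 180
unvaccinated children without the outcome: 2548 − 180 = 2368
risk, vaccinated children = 40/920 = 0.04348
risk, unvaccinated children = 180/2548 = 0.07064
RR = 0.04348 / 0.07064 = 0.62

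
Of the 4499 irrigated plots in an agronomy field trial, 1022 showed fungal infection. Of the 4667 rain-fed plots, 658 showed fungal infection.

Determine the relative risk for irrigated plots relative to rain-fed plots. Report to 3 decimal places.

risk, irrigated plots = 1022/4499 = 0.2272
risk, rain-fed plots = 658/4667 = 0.1410
RR = 0.2272 / 0.1410 = 1.611

RR: 1.611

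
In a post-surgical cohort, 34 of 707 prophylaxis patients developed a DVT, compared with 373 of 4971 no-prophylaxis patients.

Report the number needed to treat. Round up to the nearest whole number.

38

risk, prophylaxis patients = 34/707 = 0.048091
risk, no-prophylaxis patients = 373/4971 = 0.075035
absolute risk difference = 0.026945
1 / 0.026945 = 37.113 → round up → 38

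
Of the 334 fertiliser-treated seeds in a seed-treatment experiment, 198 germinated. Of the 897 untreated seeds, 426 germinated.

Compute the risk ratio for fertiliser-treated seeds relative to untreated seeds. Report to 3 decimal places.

risk, fertiliser-treated seeds = 198/334 = 0.5928
risk, untreated seeds = 426/897 = 0.4749
RR = 0.5928 / 0.4749 = 1.248

1.248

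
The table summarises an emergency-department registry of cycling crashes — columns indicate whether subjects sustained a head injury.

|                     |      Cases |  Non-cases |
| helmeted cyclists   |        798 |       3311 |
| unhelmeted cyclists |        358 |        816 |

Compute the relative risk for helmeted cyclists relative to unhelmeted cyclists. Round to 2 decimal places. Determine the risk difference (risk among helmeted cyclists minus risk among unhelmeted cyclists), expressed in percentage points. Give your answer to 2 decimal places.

risk, helmeted cyclists = 798/4109 = 0.1942
risk, unhelmeted cyclists = 358/1174 = 0.3049
RR = 0.1942 / 0.3049 = 0.64
risk difference = 0.1942 − 0.3049 = -0.1107 → -11.07 percentage points

RR = 0.64; RD = -11.07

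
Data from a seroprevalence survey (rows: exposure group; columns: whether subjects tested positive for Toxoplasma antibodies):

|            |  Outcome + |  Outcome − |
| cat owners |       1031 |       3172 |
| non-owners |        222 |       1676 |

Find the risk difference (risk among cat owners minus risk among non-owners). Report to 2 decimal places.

0.13

risk, cat owners = 1031/4203 = 0.2453
risk, non-owners = 222/1898 = 0.1170
risk difference = 0.2453 − 0.1170 = 0.13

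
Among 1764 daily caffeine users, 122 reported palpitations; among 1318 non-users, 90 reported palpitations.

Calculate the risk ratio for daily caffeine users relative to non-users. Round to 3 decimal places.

RR ≈ 1.013

risk, daily caffeine users = 122/1764 = 0.0692
risk, non-users = 90/1318 = 0.0683
RR = 0.0692 / 0.0683 = 1.013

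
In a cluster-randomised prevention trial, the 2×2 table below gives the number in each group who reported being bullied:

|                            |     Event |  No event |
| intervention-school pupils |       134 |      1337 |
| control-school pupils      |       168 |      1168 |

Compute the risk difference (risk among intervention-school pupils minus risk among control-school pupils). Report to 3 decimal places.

risk, intervention-school pupils = 134/1471 = 0.0911
risk, control-school pupils = 168/1336 = 0.1257
risk difference = 0.0911 − 0.1257 = -0.035

-0.035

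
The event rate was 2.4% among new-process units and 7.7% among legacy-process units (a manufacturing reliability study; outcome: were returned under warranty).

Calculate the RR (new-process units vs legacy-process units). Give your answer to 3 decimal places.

RR = 0.02400 / 0.07700 = 0.312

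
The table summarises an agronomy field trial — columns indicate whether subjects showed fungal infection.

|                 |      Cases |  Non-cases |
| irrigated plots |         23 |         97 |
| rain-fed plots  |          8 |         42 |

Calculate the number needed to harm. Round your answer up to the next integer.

32

risk, irrigated plots = 23/120 = 0.191667
risk, rain-fed plots = 8/50 = 0.160000
absolute risk difference = 0.031667
1 / 0.031667 = 31.579 → round up → 32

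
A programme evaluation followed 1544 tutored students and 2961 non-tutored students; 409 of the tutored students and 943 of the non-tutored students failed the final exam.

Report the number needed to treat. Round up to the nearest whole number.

risk, tutored students = 409/1544 = 0.264896
risk, non-tutored students = 943/2961 = 0.318473
absolute risk difference = 0.053577
1 / 0.053577 = 18.665 → round up → 19

19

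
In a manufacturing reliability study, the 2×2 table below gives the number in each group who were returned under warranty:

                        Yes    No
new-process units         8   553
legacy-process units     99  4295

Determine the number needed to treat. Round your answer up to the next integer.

NNT: 121

risk, new-process units = 8/561 = 0.014260
risk, legacy-process units = 99/4394 = 0.022531
absolute risk difference = 0.008270
1 / 0.008270 = 120.919 → round up → 121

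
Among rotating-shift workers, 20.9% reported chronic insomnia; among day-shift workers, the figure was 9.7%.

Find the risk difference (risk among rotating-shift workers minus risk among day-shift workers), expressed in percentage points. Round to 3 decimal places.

RD ≈ 11.200

risk difference = 0.2090 − 0.0970 = 0.1120 → 11.200 percentage points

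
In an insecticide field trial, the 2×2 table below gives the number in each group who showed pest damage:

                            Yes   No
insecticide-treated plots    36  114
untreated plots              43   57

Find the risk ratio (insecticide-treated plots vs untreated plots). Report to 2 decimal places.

RR = 0.56

risk, insecticide-treated plots = 36/150 = 0.2400
risk, untreated plots = 43/100 = 0.4300
RR = 0.2400 / 0.4300 = 0.56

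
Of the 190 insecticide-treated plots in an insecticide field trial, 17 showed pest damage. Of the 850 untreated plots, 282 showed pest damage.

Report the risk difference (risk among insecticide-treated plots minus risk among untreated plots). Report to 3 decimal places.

RD ≈ -0.242

risk, insecticide-treated plots = 17/190 = 0.0895
risk, untreated plots = 282/850 = 0.3318
risk difference = 0.0895 − 0.3318 = -0.242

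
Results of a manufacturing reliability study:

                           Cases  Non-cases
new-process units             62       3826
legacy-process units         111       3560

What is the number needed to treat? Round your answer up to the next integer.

risk, new-process units = 62/3888 = 0.015947
risk, legacy-process units = 111/3671 = 0.030237
absolute risk difference = 0.014290
1 / 0.014290 = 69.979 → round up → 70

70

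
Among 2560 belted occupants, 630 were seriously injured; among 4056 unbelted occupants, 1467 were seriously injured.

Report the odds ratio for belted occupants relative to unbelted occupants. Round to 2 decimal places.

OR = 0.58

odds, belted occupants = 630/1930 = 0.3264
odds, unbelted occupants = 1467/2589 = 0.5666
OR = 0.3264 / 0.5666 = 0.58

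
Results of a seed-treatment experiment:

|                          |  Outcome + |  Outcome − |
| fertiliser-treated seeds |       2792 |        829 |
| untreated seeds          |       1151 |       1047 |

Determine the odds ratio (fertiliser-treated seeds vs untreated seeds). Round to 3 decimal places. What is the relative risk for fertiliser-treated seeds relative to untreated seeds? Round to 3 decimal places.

OR = (2792 × 1047) / (829 × 1151) = 2923224/954179 ≈ 3.064
risk, fertiliser-treated seeds = 2792/3621 = 0.7711
risk, untreated seeds = 1151/2198 = 0.5237
RR = 0.7711 / 0.5237 = 1.472

OR = 3.064; RR = 1.472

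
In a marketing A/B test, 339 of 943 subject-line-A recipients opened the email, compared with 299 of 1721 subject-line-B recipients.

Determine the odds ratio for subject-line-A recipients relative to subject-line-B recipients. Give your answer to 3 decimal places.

OR = (339 × 1422) / (604 × 299) = 482058/180596 ≈ 2.669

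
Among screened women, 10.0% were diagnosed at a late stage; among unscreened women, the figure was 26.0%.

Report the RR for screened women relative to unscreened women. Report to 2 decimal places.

RR = 0.1000 / 0.2600 = 0.38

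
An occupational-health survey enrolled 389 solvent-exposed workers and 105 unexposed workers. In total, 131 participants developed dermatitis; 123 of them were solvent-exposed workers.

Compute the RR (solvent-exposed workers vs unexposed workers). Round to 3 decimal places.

4.150

solvent-exposed workers without the outcome: 389 − 123 = 266
unexposed workers with the outcome: 131 − 123 = 8
unexposed workers without the outcome: 105 − 8 = 97
risk, solvent-exposed workers = 123/389 = 0.3162
risk, unexposed workers = 8/105 = 0.0762
RR = 0.3162 / 0.0762 = 4.150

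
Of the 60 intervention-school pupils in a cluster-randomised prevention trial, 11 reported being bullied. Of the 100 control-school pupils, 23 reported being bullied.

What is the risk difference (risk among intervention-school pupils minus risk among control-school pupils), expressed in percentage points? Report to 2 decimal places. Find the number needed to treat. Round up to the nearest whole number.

RD = -4.67; NNT = 22

risk, intervention-school pupils = 11/60 = 0.1833
risk, control-school pupils = 23/100 = 0.2300
risk difference = 0.1833 − 0.2300 = -0.0467 → -4.67 percentage points
absolute risk difference = 0.046667
1 / 0.046667 = 21.428 → round up → 22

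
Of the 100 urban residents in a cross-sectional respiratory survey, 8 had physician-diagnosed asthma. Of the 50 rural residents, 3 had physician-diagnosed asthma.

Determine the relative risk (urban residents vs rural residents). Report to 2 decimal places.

1.33

risk, urban residents = 8/100 = 0.0800
risk, rural residents = 3/50 = 0.0600
RR = 0.0800 / 0.0600 = 1.33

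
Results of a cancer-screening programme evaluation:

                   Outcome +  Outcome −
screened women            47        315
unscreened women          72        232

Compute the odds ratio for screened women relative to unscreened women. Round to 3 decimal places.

0.481

odds, screened women = 47/315 = 0.1492
odds, unscreened women = 72/232 = 0.3103
OR = 0.1492 / 0.3103 = 0.481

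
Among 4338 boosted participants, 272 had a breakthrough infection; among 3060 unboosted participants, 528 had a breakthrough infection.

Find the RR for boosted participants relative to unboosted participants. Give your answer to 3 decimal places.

RR = 0.363

risk, boosted participants = 272/4338 = 0.0627
risk, unboosted participants = 528/3060 = 0.1725
RR = 0.0627 / 0.1725 = 0.363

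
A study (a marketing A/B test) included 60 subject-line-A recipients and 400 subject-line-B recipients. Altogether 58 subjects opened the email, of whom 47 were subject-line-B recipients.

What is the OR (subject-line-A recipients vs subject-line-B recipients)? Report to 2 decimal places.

subject-line-A recipients with the outcome: 58 − 47 = 11
subject-line-A recipients without the outcome: 60 − 11 = 49
subject-line-B recipients without the outcome: 400 − 47 = 353
odds, subject-line-A recipients = 11/49 = 0.2245
odds, subject-line-B recipients = 47/353 = 0.1331
OR = 0.2245 / 0.1331 = 1.69

OR ≈ 1.69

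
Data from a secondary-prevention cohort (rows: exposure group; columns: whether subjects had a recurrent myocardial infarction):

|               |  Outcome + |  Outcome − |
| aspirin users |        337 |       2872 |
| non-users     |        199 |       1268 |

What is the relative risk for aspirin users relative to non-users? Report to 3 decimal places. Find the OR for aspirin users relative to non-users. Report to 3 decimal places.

RR = 0.774; OR = 0.748

risk, aspirin users = 337/3209 = 0.1050
risk, non-users = 199/1467 = 0.1357
RR = 0.1050 / 0.1357 = 0.774
OR = (337 × 1268) / (2872 × 199) = 427316/571528 ≈ 0.748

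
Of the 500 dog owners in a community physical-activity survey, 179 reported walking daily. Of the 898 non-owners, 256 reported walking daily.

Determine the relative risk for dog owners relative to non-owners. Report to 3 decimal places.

risk, dog owners = 179/500 = 0.3580
risk, non-owners = 256/898 = 0.2851
RR = 0.3580 / 0.2851 = 1.256

RR ≈ 1.256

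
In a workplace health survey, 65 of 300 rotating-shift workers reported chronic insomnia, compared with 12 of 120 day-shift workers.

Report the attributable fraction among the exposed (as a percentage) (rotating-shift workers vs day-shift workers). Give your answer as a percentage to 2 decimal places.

AR%: 53.85%

risk, rotating-shift workers = 65/300 = 0.2167
risk, day-shift workers = 12/120 = 0.1000
AR% = (0.2167 − 0.1000) / 0.2167 = 0.5385 → 53.85%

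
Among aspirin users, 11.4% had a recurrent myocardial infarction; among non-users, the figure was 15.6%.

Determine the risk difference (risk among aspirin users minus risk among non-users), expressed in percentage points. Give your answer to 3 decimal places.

risk difference = 0.1140 − 0.1560 = -0.0420 → -4.200 percentage points

-4.200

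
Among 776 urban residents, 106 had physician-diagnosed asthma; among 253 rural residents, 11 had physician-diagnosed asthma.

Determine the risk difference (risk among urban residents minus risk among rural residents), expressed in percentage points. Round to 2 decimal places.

risk, urban residents = 106/776 = 0.13660
risk, rural residents = 11/253 = 0.04348
risk difference = 0.13660 − 0.04348 = 0.09312 → 9.31 percentage points

9.31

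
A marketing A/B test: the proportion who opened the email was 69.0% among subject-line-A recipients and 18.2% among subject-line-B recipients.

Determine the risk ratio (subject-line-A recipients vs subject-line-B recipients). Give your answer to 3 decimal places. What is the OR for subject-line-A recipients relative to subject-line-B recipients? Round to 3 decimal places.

RR = 0.6900 / 0.1820 = 3.791
odds, subject-line-A recipients = 0.6900/0.3100 = 2.2258
odds, subject-line-B recipients = 0.1820/0.8180 = 0.2225
OR = 2.2258 / 0.2225 = 10.004

RR = 3.791; OR = 10.004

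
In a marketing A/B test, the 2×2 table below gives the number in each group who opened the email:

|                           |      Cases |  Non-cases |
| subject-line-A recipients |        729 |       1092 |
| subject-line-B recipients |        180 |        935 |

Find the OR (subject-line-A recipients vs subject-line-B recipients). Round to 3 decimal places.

OR = (729 × 935) / (1092 × 180) = 681615/196560 ≈ 3.468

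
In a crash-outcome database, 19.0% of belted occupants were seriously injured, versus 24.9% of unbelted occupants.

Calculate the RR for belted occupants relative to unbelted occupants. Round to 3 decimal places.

RR = 0.1900 / 0.2490 = 0.763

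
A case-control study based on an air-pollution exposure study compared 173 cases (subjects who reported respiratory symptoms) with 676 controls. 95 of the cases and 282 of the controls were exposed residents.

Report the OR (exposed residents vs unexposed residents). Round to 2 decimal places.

OR = (95 × 394) / (282 × 78) = 37430/21996 ≈ 1.70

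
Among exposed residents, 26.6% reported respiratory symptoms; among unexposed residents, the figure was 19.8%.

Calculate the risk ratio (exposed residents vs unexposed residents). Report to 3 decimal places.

RR = 0.2660 / 0.1980 = 1.343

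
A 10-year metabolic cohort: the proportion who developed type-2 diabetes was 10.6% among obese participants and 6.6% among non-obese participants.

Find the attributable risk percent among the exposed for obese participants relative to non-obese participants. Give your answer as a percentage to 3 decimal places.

AR% = (0.1060 − 0.0660) / 0.1060 = 0.3774 → 37.736%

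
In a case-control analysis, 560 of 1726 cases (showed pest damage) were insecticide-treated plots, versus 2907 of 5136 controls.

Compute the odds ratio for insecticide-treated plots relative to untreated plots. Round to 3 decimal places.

OR = (560 × 2229) / (2907 × 1166) = 1248240/3389562 ≈ 0.368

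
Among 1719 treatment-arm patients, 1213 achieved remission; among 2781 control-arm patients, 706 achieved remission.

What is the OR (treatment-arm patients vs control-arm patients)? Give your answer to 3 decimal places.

OR = (1213 × 2075) / (506 × 706) = 2516975/357236 ≈ 7.046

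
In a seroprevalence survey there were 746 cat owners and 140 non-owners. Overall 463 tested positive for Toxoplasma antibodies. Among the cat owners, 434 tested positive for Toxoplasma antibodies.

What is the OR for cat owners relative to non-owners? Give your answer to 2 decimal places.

cat owners without the outcome: 746 − 434 = 312
non-owners with the outcome: 463 − 434 = 29
non-owners without the outcome: 140 − 29 = 111
odds, cat owners = 434/312 = 1.3910
odds, non-owners = 29/111 = 0.2613
OR = 1.3910 / 0.2613 = 5.32

OR = 5.32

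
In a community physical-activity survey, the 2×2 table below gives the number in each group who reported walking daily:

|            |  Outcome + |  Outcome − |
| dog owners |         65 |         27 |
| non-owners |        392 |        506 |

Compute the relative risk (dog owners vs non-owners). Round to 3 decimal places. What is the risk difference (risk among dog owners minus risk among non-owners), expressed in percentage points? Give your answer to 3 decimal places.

RR = 1.619; RD = 27.000

risk, dog owners = 65/92 = 0.7065
risk, non-owners = 392/898 = 0.4365
RR = 0.7065 / 0.4365 = 1.619
risk difference = 0.7065 − 0.4365 = 0.2700 → 27.000 percentage points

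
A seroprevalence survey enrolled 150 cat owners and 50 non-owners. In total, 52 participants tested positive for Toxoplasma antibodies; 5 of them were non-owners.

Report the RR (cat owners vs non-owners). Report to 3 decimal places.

cat owners with the outcome: 52 − 5 = 47
cat owners without the outcome: 150 − 47 = 103
non-owners without the outcome: 50 − 5 = 45
risk, cat owners = 47/150 = 0.3133
risk, non-owners = 5/50 = 0.1000
RR = 0.3133 / 0.1000 = 3.133

RR ≈ 3.133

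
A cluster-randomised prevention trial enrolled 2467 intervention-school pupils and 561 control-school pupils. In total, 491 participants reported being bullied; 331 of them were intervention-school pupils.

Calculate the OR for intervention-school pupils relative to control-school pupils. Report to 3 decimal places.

0.388

intervention-school pupils without the outcome: 2467 − 331 = 2136
control-school pupils with the outcome: 491 − 331 = 160
control-school pupils without the outcome: 561 − 160 = 401
odds, intervention-school pupils = 331/2136 = 0.1550
odds, control-school pupils = 160/401 = 0.3990
OR = 0.1550 / 0.3990 = 0.388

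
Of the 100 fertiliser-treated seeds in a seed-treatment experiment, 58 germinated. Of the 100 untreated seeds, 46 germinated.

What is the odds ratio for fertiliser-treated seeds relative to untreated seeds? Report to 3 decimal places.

odds, fertiliser-treated seeds = 58/42 = 1.3810
odds, untreated seeds = 46/54 = 0.8519
OR = 1.3810 / 0.8519 = 1.621

1.621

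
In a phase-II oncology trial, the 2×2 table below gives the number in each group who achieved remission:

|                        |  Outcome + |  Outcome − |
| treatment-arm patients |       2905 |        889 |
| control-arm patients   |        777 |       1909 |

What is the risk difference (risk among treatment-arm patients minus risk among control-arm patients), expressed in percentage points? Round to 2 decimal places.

risk, treatment-arm patients = 2905/3794 = 0.7657
risk, control-arm patients = 777/2686 = 0.2893
risk difference = 0.7657 − 0.2893 = 0.4764 → 47.64 percentage points

47.64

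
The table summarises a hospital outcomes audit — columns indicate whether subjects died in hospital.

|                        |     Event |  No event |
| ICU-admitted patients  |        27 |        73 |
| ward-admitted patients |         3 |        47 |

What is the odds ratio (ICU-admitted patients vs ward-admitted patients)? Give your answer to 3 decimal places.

OR = (27 × 47) / (73 × 3) = 1269/219 ≈ 5.795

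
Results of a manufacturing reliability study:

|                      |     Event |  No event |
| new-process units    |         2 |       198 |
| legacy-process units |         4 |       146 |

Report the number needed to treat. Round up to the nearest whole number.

risk, new-process units = 2/200 = 0.010000
risk, legacy-process units = 4/150 = 0.026667
absolute risk difference = 0.016667
1 / 0.016667 = 59.999 → round up → 60

60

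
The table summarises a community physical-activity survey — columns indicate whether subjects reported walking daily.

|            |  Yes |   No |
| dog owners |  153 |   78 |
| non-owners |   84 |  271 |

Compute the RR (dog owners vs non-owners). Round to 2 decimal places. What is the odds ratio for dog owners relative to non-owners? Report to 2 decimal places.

RR = 2.80; OR = 6.33

risk, dog owners = 153/231 = 0.6623
risk, non-owners = 84/355 = 0.2366
RR = 0.6623 / 0.2366 = 2.80
odds, dog owners = 153/78 = 1.9615
odds, non-owners = 84/271 = 0.3100
OR = 1.9615 / 0.3100 = 6.33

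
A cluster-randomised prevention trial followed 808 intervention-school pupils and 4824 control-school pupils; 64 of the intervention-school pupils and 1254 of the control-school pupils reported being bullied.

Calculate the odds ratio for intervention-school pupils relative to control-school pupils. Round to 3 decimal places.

OR = (64 × 3570) / (744 × 1254) = 228480/932976 ≈ 0.245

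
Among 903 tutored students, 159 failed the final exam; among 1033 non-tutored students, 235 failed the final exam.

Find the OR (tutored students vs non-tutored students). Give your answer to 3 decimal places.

OR = 0.726

odds, tutored students = 159/744 = 0.2137
odds, non-tutored students = 235/798 = 0.2945
OR = 0.2137 / 0.2945 = 0.726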